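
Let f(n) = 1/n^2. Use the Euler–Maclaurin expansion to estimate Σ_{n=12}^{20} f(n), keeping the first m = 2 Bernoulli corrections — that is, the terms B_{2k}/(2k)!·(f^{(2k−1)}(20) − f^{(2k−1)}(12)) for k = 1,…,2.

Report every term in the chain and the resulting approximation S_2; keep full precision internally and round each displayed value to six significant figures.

S_2 ≈ 0.0381310

∫_12^20 1/x^2 dx evaluates to 0.0333333.
Endpoint term: (f(12) + f(20))/2 = (0.00694444 + 0.00250000)/2 = 0.00472222.
Integral + boundary = 0.0380556.
k=1: B_{2}/(2)! × [f^{(1)}(20) − f^{(1)}(12)] = 1/12 × (-0.000250000 − (-0.00115741)) = 7.56173e-05.
Running total after k=1: 0.0381312.
k=2: B_{4}/(4)! × [f^{(3)}(20) − f^{(3)}(12)] = −1/720 × (-7.50000e-06 − (-9.64506e-05)) = -1.23543e-07.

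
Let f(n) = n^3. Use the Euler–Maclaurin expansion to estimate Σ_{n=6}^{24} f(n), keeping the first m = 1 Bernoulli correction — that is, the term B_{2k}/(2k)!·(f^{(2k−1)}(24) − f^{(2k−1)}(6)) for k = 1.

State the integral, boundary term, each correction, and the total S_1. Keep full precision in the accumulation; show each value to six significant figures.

∫_6^24 x^3 dx evaluates to 82620.0.
½[f(6) + f(24)] = ½[216.000 + 13824.0] = 7020.00.
Integral + boundary = 89640.0.
k=1: B_{2}/(2)! × [f^{(1)}(24) − f^{(1)}(6)] = 1/12 × (1728.00 − 108.000) = 135.000.

S_1 ≈ 89775.0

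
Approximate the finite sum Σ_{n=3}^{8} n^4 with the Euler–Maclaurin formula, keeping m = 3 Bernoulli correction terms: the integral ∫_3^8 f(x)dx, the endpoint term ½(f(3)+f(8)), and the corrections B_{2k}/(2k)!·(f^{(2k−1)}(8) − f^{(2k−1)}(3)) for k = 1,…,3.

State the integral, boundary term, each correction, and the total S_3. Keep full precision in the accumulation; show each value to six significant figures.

S_3 ≈ 8755.00

Integral: ∫_3^8 x^4 dx = 6505.00.
Endpoint term: (f(3) + f(8))/2 = (81.0000 + 4096.00)/2 = 2088.50.
Running total after boundary: 8593.50.
Correction k=1: B_{2}/2! · (f^{(1)}(8) − f^{(1)}(3)) = 1/12 · (2048.00 − 108.000) = 161.667.
Running total after k=1: 8755.17.
Correction k=2: B_{4}/4! · (f^{(3)}(8) − f^{(3)}(3)) = −1/720 · (192.000 − 72.0000) = -0.166667.
Running total after k=2: 8755.00.
Correction k=3: B_{6}/6! · (f^{(5)}(8) − f^{(5)}(3)) = 1/30240 · (0.00000 − 0.00000) = 0.00000.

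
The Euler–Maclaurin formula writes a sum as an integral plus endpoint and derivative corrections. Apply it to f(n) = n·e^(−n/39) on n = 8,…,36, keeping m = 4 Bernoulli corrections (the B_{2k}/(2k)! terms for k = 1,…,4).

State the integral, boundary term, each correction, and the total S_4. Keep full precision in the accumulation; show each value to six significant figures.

Integral: ∫_8^36 x·e^(−x/39) dx = 330.970.
Endpoint term: (f(8) + f(36))/2 = (6.51634 + 14.3026)/2 = 10.4095.
Running total after boundary: 341.380.
Order-1 term: 1/12 · (0.0305611 − 0.647457) = -0.0514080.
Partial sum through k=1: 341.328.
Order-2 term: −1/720 · (0.000542505 − 0.00149674) = 1.32533e-06.
Partial sum through k=2: 341.328.
Order-3 term: 1/30240 · (7.00143e-07 − 1.68823e-06) = -3.26749e-11.
Partial sum through k=3: 341.328.
Order-4 term: −1/1209600 · (6.86134e-10 − 1.57292e-09) = 7.33126e-16.

S_4 ≈ 341.328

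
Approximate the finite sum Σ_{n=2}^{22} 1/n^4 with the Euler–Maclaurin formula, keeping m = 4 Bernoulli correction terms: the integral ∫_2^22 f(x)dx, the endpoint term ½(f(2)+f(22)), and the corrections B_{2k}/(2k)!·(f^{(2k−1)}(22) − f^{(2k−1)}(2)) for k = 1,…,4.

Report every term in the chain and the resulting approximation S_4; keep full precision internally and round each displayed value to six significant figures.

The integral term ∫_2^22 1/x^4 dx = 0.0416354.
Endpoint term: (f(2) + f(22))/2 = (0.0625000 + 4.26883e-06)/2 = 0.0312521.
So far: 0.0728875.
Correction k=1: B_{2}/2! · (f^{(1)}(22) − f^{(1)}(2)) = 1/12 · (-7.76152e-07 − (-0.125000)) = 0.0104166.
After k=1: 0.0833041.
Correction k=2: B_{4}/4! · (f^{(3)}(22) − f^{(3)}(2)) = −1/720 · (-4.81086e-08 − (-0.937500)) = -0.00130208.
After k=2: 0.0820020.
Correction k=3: B_{6}/6! · (f^{(5)}(22) − f^{(5)}(2)) = 1/30240 · (-5.56628e-09 − (-13.1250)) = 0.000434028.
After k=3: 0.0824360.
Correction k=4: B_{8}/8! · (f^{(7)}(22) − f^{(7)}(2)) = −1/1209600 · (-1.03505e-09 − (-295.312)) = -0.000244141.

S_4 ≈ 0.0821919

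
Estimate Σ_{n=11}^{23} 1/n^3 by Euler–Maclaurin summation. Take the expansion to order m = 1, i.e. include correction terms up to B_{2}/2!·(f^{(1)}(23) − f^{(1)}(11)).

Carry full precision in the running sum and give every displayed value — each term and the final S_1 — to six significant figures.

S_1 ≈ 0.00361999

The integral term ∫_11^23 1/x^3 dx = 0.00318705.
½[f(11) + f(23)] = ½[0.000751315 + 8.21895e-05] = 0.000416752.
Running total after boundary: 0.00360380.
Order-1 term: 1/12 · (-1.07204e-05 − (-0.000204904)) = 1.61820e-05.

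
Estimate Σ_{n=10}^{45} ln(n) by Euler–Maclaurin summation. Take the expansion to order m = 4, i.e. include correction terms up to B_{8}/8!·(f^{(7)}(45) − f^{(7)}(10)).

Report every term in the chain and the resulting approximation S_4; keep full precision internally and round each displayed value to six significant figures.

S_4 ≈ 116.322

The integral term ∫_10^45 ln(x) dx = 113.274.
Endpoint term: (f(10) + f(45))/2 = (2.30259 + 3.80666)/2 = 3.05462.
Integral + boundary = 116.329.
Order-1 term: 1/12 · (0.0222222 − 0.100000) = -0.00648148.
After k=1: 116.322.
Order-2 term: −1/720 · (2.19479e-05 − 0.00200000) = 2.74729e-06.
After k=2: 116.322.
Order-3 term: 1/30240 · (1.30061e-07 − 0.000240000) = -7.93221e-09.
After k=3: 116.322.
Order-4 term: −1/1209600 · (1.92684e-09 − 7.20000e-05) = 5.95222e-11.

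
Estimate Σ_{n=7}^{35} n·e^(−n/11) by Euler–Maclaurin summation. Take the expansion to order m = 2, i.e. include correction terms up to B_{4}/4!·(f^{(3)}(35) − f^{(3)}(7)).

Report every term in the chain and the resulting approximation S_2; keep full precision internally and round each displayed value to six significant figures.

∫_7^35 x·e^(−x/11) dx evaluates to 83.7801.
Endpoint term: (f(7) + f(35))/2 = (3.70449 + 1.45285)/2 = 2.57867.
So far: 86.3588.
Order-1 term: 1/12 · (-0.0905675 − 0.192441) = -0.0235841.
Partial sum through k=1: 86.3352.
Order-2 term: −1/720 · (-6.23743e-05 − 0.0103378) = 1.44446e-05.

S_2 ≈ 86.3352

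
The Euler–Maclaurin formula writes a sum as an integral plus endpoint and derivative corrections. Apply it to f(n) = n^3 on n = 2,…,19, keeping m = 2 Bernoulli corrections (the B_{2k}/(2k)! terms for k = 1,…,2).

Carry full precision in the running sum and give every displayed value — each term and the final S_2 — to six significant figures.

S_2 ≈ 36099.0

The integral term ∫_2^19 x^3 dx = 32576.2.
Boundary: ½(f(2) + f(19)) = ½(8.00000 + 6859.00) = 3433.50.
So far: 36009.8.
k=1: B_{2}/(2)! × [f^{(1)}(19) − f^{(1)}(2)] = 1/12 × (1083.00 − 12.0000) = 89.2500.
After k=1: 36099.0.
k=2: B_{4}/(4)! × [f^{(3)}(19) − f^{(3)}(2)] = −1/720 × (6.00000 − 6.00000) = 0.00000.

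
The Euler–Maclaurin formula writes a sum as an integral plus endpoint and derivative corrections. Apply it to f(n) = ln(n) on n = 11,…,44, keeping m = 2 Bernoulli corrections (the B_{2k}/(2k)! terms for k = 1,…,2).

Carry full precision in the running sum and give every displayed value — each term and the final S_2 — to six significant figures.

∫_11^44 ln(x) dx evaluates to 107.127.
Boundary: ½(f(11) + f(44)) = ½(2.39790 + 3.78419) = 3.09104.
So far: 110.219.
k=1: B_{2}/(2)! × [f^{(1)}(44) − f^{(1)}(11)] = 1/12 × (0.0227273 − 0.0909091) = -0.00568182.
After k=1: 110.213.
k=2: B_{4}/(4)! × [f^{(3)}(44) − f^{(3)}(11)] = −1/720 × (2.34786e-05 − 0.00150263) = 2.05438e-06.

S_2 ≈ 110.213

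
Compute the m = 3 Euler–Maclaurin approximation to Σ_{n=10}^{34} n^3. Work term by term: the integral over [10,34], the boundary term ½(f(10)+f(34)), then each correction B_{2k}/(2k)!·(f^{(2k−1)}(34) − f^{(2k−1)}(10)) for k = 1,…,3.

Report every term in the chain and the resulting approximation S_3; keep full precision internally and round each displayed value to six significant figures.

S_3 ≈ 352000

∫_10^34 x^3 dx evaluates to 331584.
Endpoint term: (f(10) + f(34))/2 = (1000.00 + 39304.0)/2 = 20152.0.
Running total after boundary: 351736.
k=1: B_{2}/(2)! × [f^{(1)}(34) − f^{(1)}(10)] = 1/12 × (3468.00 − 300.000) = 264.000.
After k=1: 352000.
k=2: B_{4}/(4)! × [f^{(3)}(34) − f^{(3)}(10)] = −1/720 × (6.00000 − 6.00000) = 0.00000.
After k=2: 352000.
k=3: B_{6}/(6)! × [f^{(5)}(34) − f^{(5)}(10)] = 1/30240 × (0.00000 − 0.00000) = 0.00000.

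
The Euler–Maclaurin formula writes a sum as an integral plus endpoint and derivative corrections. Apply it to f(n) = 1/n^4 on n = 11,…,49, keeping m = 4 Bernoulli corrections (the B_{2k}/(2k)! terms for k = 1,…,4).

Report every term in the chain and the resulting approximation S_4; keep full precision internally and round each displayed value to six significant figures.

Integral: ∫_11^49 1/x^4 dx = 0.000247605.
Endpoint term: (f(11) + f(49))/2 = (6.83013e-05 + 1.73467e-07)/2 = 3.42374e-05.
Integral + boundary = 0.000281842.
k=1: B_{2}/(2)! × [f^{(1)}(49) − f^{(1)}(11)] = 1/12 × (-1.41605e-08 − (-2.48369e-05)) = 2.06856e-06.
After k=1: 0.000283911.
k=2: B_{4}/(4)! × [f^{(3)}(49) − f^{(3)}(11)] = −1/720 × (-1.76933e-10 − (-6.15790e-06)) = -8.55239e-09.
After k=2: 0.000283902.
k=3: B_{6}/(6)! × [f^{(5)}(49) − f^{(5)}(11)] = 1/30240 × (-4.12672e-12 − (-2.84994e-06)) = 9.42438e-11.
After k=3: 0.000283902.
k=4: B_{8}/(8)! × [f^{(7)}(49) − f^{(7)}(11)] = −1/1209600 × (-1.54687e-13 − (-2.11979e-06)) = -1.75247e-12.

S_4 ≈ 0.000283902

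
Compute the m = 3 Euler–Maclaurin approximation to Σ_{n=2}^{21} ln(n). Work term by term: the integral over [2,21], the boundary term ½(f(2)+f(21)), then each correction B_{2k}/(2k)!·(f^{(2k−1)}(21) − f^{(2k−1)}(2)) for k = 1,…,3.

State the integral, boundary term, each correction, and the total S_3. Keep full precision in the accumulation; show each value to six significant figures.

The integral term ∫_2^21 ln(x) dx = 43.5487.
Endpoint term: (f(2) + f(21))/2 = (0.693147 + 3.04452)/2 = 1.86883.
Running total after boundary: 45.4175.
k=1: B_{2}/(2)! × [f^{(1)}(21) − f^{(1)}(2)] = 1/12 × (0.0476190 − 0.500000) = -0.0376984.
Partial sum through k=1: 45.3798.
k=2: B_{4}/(4)! × [f^{(3)}(21) − f^{(3)}(2)] = −1/720 × (0.000215959 − 0.250000) = 0.000346922.
Partial sum through k=2: 45.3802.
k=3: B_{6}/(6)! × [f^{(5)}(21) − f^{(5)}(2)] = 1/30240 × (5.87645e-06 − 0.750000) = -2.48014e-05.

S_3 ≈ 45.3801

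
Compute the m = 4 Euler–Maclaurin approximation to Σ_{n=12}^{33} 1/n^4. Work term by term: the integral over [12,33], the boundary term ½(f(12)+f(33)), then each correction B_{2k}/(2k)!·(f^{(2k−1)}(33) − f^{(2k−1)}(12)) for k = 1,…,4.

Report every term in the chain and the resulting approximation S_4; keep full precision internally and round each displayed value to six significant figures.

S_4 ≈ 0.000209486

Integral: ∫_12^33 1/x^4 dx = 0.000183626.
½[f(12) + f(33)] = ½[4.82253e-05 + 8.43226e-07] = 2.45343e-05.
Running total after boundary: 0.000208160.
k=1: B_{2}/(2)! × [f^{(1)}(33) − f^{(1)}(12)] = 1/12 × (-1.02209e-07 − (-1.60751e-05)) = 1.33107e-06.
Partial sum through k=1: 0.000209491.
k=2: B_{4}/(4)! × [f^{(3)}(33) − f^{(3)}(12)] = −1/720 × (-2.81568e-09 − (-3.34898e-06)) = -4.64745e-09.
Partial sum through k=2: 0.000209486.
k=3: B_{6}/(6)! × [f^{(5)}(33) − f^{(5)}(12)] = 1/30240 × (-1.44792e-10 − (-1.30238e-06)) = 4.30634e-11.
Partial sum through k=3: 0.000209486.
k=4: B_{8}/(8)! × [f^{(7)}(33) − f^{(7)}(12)] = −1/1209600 × (-1.19663e-11 − (-8.13988e-07)) = -6.72930e-13.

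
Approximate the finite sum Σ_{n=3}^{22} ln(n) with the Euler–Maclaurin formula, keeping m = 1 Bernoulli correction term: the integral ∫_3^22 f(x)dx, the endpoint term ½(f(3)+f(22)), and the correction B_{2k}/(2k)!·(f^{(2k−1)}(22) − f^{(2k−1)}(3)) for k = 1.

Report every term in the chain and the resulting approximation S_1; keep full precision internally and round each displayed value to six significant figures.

∫_3^22 ln(x) dx evaluates to 45.7071.
½[f(3) + f(22)] = ½[1.09861 + 3.09104] = 2.09483.
Running total after boundary: 47.8019.
Order-1 term: 1/12 · (0.0454545 − 0.333333) = -0.0239899.

S_1 ≈ 47.7779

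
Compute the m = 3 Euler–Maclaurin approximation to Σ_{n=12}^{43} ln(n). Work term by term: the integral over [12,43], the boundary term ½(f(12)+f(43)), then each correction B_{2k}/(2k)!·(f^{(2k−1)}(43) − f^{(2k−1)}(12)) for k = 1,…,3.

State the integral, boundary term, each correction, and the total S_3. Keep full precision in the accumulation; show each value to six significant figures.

∫_12^43 ln(x) dx evaluates to 100.913.
Boundary: ½(f(12) + f(43)) = ½(2.48491 + 3.76120) = 3.12305.
Integral + boundary = 104.036.
Correction k=1: B_{2}/2! · (f^{(1)}(43) − f^{(1)}(12)) = 1/12 · (0.0232558 − 0.0833333) = -0.00500646.
Partial sum through k=1: 104.031.
Correction k=2: B_{4}/4! · (f^{(3)}(43) − f^{(3)}(12)) = −1/720 · (2.51550e-05 − 0.00115741) = 1.57257e-06.
Partial sum through k=2: 104.031.
Correction k=3: B_{6}/6! · (f^{(5)}(43) − f^{(5)}(12)) = 1/30240 · (1.63256e-07 − 9.64506e-05) = -3.18411e-09.

S_3 ≈ 104.031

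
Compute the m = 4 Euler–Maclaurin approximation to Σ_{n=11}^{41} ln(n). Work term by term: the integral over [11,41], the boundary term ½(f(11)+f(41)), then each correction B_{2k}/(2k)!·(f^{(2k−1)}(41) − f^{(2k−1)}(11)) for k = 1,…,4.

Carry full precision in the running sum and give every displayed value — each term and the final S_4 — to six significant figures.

S_4 ≈ 98.9298

Integral: ∫_11^41 ln(x) dx = 95.8796.
Boundary: ½(f(11) + f(41)) = ½(2.39790 + 3.71357) = 3.05573.
Running total after boundary: 98.9353.
Order-1 term: 1/12 · (0.0243902 − 0.0909091) = -0.00554324.
After k=1: 98.9298.
Order-2 term: −1/720 · (2.90187e-05 − 0.00150263) = 2.04668e-06.
After k=2: 98.9298.
Order-3 term: 1/30240 · (2.07153e-07 − 0.000149021) = -4.92110e-09.
After k=3: 98.9298.
Order-4 term: −1/1209600 · (3.69697e-09 − 3.69474e-05) = 3.05421e-11.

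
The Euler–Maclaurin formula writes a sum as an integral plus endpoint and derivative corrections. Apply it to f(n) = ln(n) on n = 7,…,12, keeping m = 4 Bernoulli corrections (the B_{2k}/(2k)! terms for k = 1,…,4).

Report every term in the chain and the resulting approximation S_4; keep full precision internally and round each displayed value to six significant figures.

Integral: ∫_7^12 ln(x) dx = 11.1975.
½[f(7) + f(12)] = ½[1.94591 + 2.48491] = 2.21541.
Running total after boundary: 13.4129.
Order-1 term: 1/12 · (0.0833333 − 0.142857) = -0.00496032.
Partial sum through k=1: 13.4080.
Order-2 term: −1/720 · (0.00115741 − 0.00583090) = 6.49097e-06.
Partial sum through k=2: 13.4080.
Order-3 term: 1/30240 · (9.64506e-05 − 0.00142798) = -4.40319e-08.
Partial sum through k=3: 13.4080.
Order-4 term: −1/1209600 · (2.00939e-05 − 0.000874271) = 7.06165e-10.

S_4 ≈ 13.4080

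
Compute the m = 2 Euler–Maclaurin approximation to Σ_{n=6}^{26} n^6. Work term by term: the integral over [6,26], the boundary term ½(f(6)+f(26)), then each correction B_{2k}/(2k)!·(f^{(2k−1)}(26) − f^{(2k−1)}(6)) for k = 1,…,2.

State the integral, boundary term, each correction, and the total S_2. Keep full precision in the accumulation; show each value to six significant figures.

S_2 ≈ 1.30778e+09

∫_6^26 x^6 dx evaluates to 1.14736e+09.
Boundary: ½(f(6) + f(26)) = ½(46656.0 + 3.08916e+08) = 1.54481e+08.
Integral + boundary = 1.30184e+09.
k=1: B_{2}/(2)! × [f^{(1)}(26) − f^{(1)}(6)] = 1/12 × (7.12883e+07 − 46656.0) = 5.93680e+06.
After k=1: 1.30778e+09.
k=2: B_{4}/(4)! × [f^{(3)}(26) − f^{(3)}(6)] = −1/720 × (2.10912e+06 − 25920.0) = -2893.33.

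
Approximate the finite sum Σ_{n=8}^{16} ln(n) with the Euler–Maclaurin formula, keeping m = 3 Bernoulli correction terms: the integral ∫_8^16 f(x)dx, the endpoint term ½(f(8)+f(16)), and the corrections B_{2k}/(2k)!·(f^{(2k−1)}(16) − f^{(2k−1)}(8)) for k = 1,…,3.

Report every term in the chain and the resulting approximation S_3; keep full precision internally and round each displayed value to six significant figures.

S_3 ≈ 22.1467

∫_8^16 ln(x) dx evaluates to 19.7259.
Boundary: ½(f(8) + f(16)) = ½(2.07944 + 2.77259) = 2.42602.
So far: 22.1519.
k=1: B_{2}/(2)! × [f^{(1)}(16) − f^{(1)}(8)] = 1/12 × (0.0625000 − 0.125000) = -0.00520833.
Partial sum through k=1: 22.1467.
k=2: B_{4}/(4)! × [f^{(3)}(16) − f^{(3)}(8)] = −1/720 × (0.000488281 − 0.00390625) = 4.74718e-06.
Partial sum through k=2: 22.1467.
k=3: B_{6}/(6)! × [f^{(5)}(16) − f^{(5)}(8)] = 1/30240 × (2.28882e-05 − 0.000732422) = -2.34634e-08.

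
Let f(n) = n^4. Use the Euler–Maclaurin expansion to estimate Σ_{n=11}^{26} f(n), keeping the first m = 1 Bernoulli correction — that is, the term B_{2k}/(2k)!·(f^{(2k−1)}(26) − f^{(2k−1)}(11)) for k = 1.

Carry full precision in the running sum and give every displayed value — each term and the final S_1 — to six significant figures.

S_1 ≈ 2.58529e+06

Integral: ∫_11^26 x^4 dx = 2.34406e+06.
Endpoint term: (f(11) + f(26))/2 = (14641.0 + 456976)/2 = 235808.
Running total after boundary: 2.57987e+06.
Correction k=1: B_{2}/2! · (f^{(1)}(26) − f^{(1)}(11)) = 1/12 · (70304.0 − 5324.00) = 5415.00.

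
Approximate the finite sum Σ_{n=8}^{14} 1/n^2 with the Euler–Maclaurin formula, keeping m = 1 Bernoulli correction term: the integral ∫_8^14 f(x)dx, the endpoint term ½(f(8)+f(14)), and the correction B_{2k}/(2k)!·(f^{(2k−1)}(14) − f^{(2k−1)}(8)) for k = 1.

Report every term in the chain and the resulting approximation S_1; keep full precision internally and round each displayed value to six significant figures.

The integral term ∫_8^14 1/x^2 dx = 0.0535714.
½[f(8) + f(14)] = ½[0.0156250 + 0.00510204] = 0.0103635.
Integral + boundary = 0.0639349.
Order-1 term: 1/12 · (-0.000728863 − (-0.00390625)) = 0.000264782.

S_1 ≈ 0.0641997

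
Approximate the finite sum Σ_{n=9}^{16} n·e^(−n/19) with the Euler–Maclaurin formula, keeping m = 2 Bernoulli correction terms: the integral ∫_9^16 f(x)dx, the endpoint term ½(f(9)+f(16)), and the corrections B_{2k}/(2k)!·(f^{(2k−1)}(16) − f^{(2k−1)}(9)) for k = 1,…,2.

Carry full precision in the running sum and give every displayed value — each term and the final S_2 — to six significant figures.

S_2 ≈ 51.0217

Integral: ∫_9^16 x·e^(−x/19) dx = 44.7947.
Boundary: ½(f(9) + f(16)) = ½(5.60433 + 6.89284) = 6.24859.
Running total after boundary: 51.0433.
Correction k=1: B_{2}/2! · (f^{(1)}(16) − f^{(1)}(9)) = 1/12 · (0.0680215 − 0.327739) = -0.0216431.
Running total after k=1: 51.0217.
Correction k=2: B_{4}/4! · (f^{(3)}(16) − f^{(3)}(9)) = −1/720 · (0.00257514 − 0.00435775) = 2.47584e-06.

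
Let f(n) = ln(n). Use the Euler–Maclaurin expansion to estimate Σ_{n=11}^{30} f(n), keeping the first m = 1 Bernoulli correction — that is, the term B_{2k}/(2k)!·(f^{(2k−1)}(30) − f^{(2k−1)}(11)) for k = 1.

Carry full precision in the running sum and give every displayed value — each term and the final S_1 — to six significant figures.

S_1 ≈ 59.5538

The integral term ∫_11^30 ln(x) dx = 56.6591.
½[f(11) + f(30)] = ½[2.39790 + 3.40120] = 2.89955.
Integral + boundary = 59.5586.
k=1: B_{2}/(2)! × [f^{(1)}(30) − f^{(1)}(11)] = 1/12 × (0.0333333 − 0.0909091) = -0.00479798.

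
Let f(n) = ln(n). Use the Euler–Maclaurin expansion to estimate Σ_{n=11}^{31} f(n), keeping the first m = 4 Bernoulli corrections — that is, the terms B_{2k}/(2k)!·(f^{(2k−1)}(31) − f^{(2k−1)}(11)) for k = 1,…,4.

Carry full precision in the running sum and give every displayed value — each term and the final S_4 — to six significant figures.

S_4 ≈ 62.9878

Integral: ∫_11^31 ln(x) dx = 60.0768.
½[f(11) + f(31)] = ½[2.39790 + 3.43399] = 2.91594.
Integral + boundary = 62.9927.
Order-1 term: 1/12 · (0.0322581 − 0.0909091) = -0.00488759.
Running total after k=1: 62.9878.
Order-2 term: −1/720 · (6.71344e-05 − 0.00150263) = 1.99374e-06.
Running total after k=2: 62.9878.
Order-3 term: 1/30240 · (8.38306e-07 − 0.000149021) = -4.90023e-09.
Running total after k=3: 62.9878.
Order-4 term: −1/1209600 · (2.61698e-08 − 3.69474e-05) = 3.05235e-11.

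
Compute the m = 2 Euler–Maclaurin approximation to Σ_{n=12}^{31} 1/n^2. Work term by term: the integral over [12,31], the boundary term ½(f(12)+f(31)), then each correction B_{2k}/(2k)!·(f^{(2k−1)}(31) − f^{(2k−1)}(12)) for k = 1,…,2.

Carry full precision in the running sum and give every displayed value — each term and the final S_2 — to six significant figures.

S_2 ≈ 0.0551585

∫_12^31 1/x^2 dx evaluates to 0.0510753.
½[f(12) + f(31)] = ½[0.00694444 + 0.00104058] = 0.00399251.
So far: 0.0550678.
Order-1 term: 1/12 · (-6.71344e-05 − (-0.00115741)) = 9.08561e-05.
Running total after k=1: 0.0551586.
Order-2 term: −1/720 · (-8.38306e-07 − (-9.64506e-05)) = -1.32795e-07.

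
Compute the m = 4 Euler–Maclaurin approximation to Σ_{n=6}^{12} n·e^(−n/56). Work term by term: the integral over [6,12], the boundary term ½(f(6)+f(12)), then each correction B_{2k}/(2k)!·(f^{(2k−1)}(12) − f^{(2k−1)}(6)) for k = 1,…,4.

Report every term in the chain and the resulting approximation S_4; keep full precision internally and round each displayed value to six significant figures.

S_4 ≈ 53.2550

Integral: ∫_6^12 x·e^(−x/56) dx = 45.7311.
Boundary: ½(f(6) + f(12)) = ½(5.39038 + 9.68541) = 7.53790.
So far: 53.2690.
Order-1 term: 1/12 · (0.634164 − 0.802140) = -0.0139980.
Partial sum through k=1: 53.2550.
Order-2 term: −1/720 · (0.000716964 − 0.000828742) = 1.55247e-07.
Partial sum through k=2: 53.2550.
Order-3 term: 1/30240 · (3.92764e-07 − 4.46971e-07) = -1.79255e-12.
Partial sum through k=3: 53.2550.
Order-4 term: −1/1209600 · (1.77584e-10 − 2.00789e-10) = 1.91837e-17.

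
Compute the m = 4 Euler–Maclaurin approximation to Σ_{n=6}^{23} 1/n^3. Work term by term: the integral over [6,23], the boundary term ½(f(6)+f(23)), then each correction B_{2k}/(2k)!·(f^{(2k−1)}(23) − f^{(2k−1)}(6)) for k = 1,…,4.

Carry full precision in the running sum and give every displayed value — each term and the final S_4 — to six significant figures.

The integral term ∫_6^23 1/x^3 dx = 0.0129437.
Endpoint term: (f(6) + f(23))/2 = (0.00462963 + 8.21895e-05)/2 = 0.00235591.
Integral + boundary = 0.0152996.
Order-1 term: 1/12 · (-1.07204e-05 − (-0.00231481)) = 0.000192008.
Partial sum through k=1: 0.0154916.
Order-2 term: −1/720 · (-4.05307e-07 − (-0.00128601)) = -1.78556e-06.
Partial sum through k=2: 0.0154898.
Order-3 term: 1/30240 · (-3.21794e-08 − (-0.00150034)) = 4.96135e-08.
Partial sum through k=3: 0.0154899.
Order-4 term: −1/1209600 · (-4.37980e-09 − (-0.00300069)) = -2.48072e-09.

S_4 ≈ 0.0154899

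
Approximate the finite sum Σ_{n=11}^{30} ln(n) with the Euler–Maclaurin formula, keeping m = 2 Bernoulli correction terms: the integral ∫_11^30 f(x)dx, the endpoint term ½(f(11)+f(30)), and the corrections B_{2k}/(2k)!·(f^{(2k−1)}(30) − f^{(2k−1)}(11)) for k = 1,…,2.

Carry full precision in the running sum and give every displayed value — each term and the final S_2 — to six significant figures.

Integral: ∫_11^30 ln(x) dx = 56.6591.
Endpoint term: (f(11) + f(30))/2 = (2.39790 + 3.40120)/2 = 2.89955.
Integral + boundary = 59.5586.
Correction k=1: B_{2}/2! · (f^{(1)}(30) − f^{(1)}(11)) = 1/12 · (0.0333333 − 0.0909091) = -0.00479798.
Running total after k=1: 59.5538.
Correction k=2: B_{4}/4! · (f^{(3)}(30) − f^{(3)}(11)) = −1/720 · (7.40741e-05 − 0.00150263) = 1.98410e-06.

S_2 ≈ 59.5538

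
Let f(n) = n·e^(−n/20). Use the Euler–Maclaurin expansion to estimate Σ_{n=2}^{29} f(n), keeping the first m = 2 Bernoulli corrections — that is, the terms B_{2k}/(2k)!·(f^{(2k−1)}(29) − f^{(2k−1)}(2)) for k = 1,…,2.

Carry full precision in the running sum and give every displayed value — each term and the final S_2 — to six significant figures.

S_2 ≈ 172.479

∫_2^29 x·e^(−x/20) dx evaluates to 168.250.
Boundary: ½(f(2) + f(29)) = ½(1.80967 + 6.80254) = 4.30611.
So far: 172.556.
k=1: B_{2}/(2)! × [f^{(1)}(29) − f^{(1)}(2)] = 1/12 × (-0.105557 − 0.814354) = -0.0766592.
Partial sum through k=1: 172.479.
k=2: B_{4}/(4)! × [f^{(3)}(29) − f^{(3)}(2)] = −1/720 × (0.000908960 − 0.00656007) = 7.84877e-06.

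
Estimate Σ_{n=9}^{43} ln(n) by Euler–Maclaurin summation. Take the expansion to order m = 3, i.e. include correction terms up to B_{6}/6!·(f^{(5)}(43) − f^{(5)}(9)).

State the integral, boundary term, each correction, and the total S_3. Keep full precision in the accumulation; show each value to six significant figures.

S_3 ≈ 110.928

The integral term ∫_9^43 ln(x) dx = 107.957.
Boundary: ½(f(9) + f(43)) = ½(2.19722 + 3.76120) = 2.97921.
Integral + boundary = 110.936.
Correction k=1: B_{2}/2! · (f^{(1)}(43) − f^{(1)}(9)) = 1/12 · (0.0232558 − 0.111111) = -0.00732127.
Running total after k=1: 110.928.
Correction k=2: B_{4}/4! · (f^{(3)}(43) − f^{(3)}(9)) = −1/720 · (2.51550e-05 − 0.00274348) = 3.77546e-06.
Running total after k=2: 110.928.
Correction k=3: B_{6}/6! · (f^{(5)}(43) − f^{(5)}(9)) = 1/30240 · (1.63256e-07 − 0.000406442) = -1.34351e-08.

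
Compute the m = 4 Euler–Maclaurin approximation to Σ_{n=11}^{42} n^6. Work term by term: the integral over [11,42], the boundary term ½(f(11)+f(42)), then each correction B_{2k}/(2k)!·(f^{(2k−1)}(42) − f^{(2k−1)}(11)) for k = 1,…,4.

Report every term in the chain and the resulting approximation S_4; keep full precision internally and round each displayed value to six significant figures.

S_4 ≈ 3.57421e+10

The integral term ∫_11^42 x^6 dx = 3.29314e+10.
Boundary: ½(f(11) + f(42)) = ½(1.77156e+06 + 5.48903e+09) = 2.74540e+09.
Integral + boundary = 3.56768e+10.
Order-1 term: 1/12 · (7.84147e+08 − 966306) = 6.52651e+07.
Partial sum through k=1: 3.57421e+10.
Order-2 term: −1/720 · (8.89056e+06 − 159720) = -12126.2.
Partial sum through k=2: 3.57421e+10.
Order-3 term: 1/30240 · (30240.0 − 7920.00) = 0.738095.
Partial sum through k=3: 3.57421e+10.
Order-4 term: −1/1209600 · (0.00000 − 0.00000) = 0.00000.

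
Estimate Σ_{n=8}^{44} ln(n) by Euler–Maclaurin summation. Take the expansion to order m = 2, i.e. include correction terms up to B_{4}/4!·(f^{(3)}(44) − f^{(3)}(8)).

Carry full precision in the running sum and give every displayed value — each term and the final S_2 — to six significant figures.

∫_8^44 ln(x) dx evaluates to 113.869.
½[f(8) + f(44)] = ½[2.07944 + 3.78419] = 2.93182.
So far: 116.801.
Order-1 term: 1/12 · (0.0227273 − 0.125000) = -0.00852273.
Partial sum through k=1: 116.792.
Order-2 term: −1/720 · (2.34786e-05 − 0.00390625) = 5.39274e-06.

S_2 ≈ 116.792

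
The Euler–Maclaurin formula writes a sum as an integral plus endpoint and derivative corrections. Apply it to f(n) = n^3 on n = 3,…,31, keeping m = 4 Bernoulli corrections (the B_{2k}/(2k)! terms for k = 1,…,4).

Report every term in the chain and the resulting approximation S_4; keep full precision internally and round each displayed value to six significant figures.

S_4 ≈ 246007

The integral term ∫_3^31 x^3 dx = 230860.
Endpoint term: (f(3) + f(31))/2 = (27.0000 + 29791.0)/2 = 14909.0.
Integral + boundary = 245769.
Order-1 term: 1/12 · (2883.00 − 27.0000) = 238.000.
Partial sum through k=1: 246007.
Order-2 term: −1/720 · (6.00000 − 6.00000) = 0.00000.
Partial sum through k=2: 246007.
Order-3 term: 1/30240 · (0.00000 − 0.00000) = 0.00000.
Partial sum through k=3: 246007.
Order-4 term: −1/1209600 · (0.00000 − 0.00000) = 0.00000.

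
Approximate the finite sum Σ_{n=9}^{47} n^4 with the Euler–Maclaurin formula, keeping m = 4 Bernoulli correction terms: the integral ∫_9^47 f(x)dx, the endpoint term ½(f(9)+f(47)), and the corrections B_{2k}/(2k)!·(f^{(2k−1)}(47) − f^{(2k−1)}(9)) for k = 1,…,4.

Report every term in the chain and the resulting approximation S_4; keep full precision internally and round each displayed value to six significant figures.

S_4 ≈ 4.83347e+07

The integral term ∫_9^47 x^4 dx = 4.58572e+07.
Boundary: ½(f(9) + f(47)) = ½(6561.00 + 4.87968e+06) = 2.44312e+06.
Integral + boundary = 4.83003e+07.
Order-1 term: 1/12 · (415292 − 2916.00) = 34364.7.
After k=1: 4.83347e+07.
Order-2 term: −1/720 · (1128.00 − 216.000) = -1.26667.
After k=2: 4.83347e+07.
Order-3 term: 1/30240 · (0.00000 − 0.00000) = 0.00000.
After k=3: 4.83347e+07.
Order-4 term: −1/1209600 · (0.00000 − 0.00000) = 0.00000.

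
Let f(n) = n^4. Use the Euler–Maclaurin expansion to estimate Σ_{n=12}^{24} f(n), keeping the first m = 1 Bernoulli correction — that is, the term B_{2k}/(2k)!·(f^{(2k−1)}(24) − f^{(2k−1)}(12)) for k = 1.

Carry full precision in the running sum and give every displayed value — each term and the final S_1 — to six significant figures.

∫_12^24 x^4 dx evaluates to 1.54276e+06.
Boundary: ½(f(12) + f(24)) = ½(20736.0 + 331776) = 176256.
Integral + boundary = 1.71901e+06.
Order-1 term: 1/12 · (55296.0 − 6912.00) = 4032.00.

S_1 ≈ 1.72305e+06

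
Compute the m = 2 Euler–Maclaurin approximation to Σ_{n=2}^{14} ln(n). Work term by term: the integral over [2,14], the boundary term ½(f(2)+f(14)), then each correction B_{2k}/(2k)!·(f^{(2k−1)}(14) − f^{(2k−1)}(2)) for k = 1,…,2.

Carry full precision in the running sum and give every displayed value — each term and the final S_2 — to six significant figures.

Integral: ∫_2^14 ln(x) dx = 23.5605.
Endpoint term: (f(2) + f(14))/2 = (0.693147 + 2.63906)/2 = 1.66610.
Running total after boundary: 25.2266.
k=1: B_{2}/(2)! × [f^{(1)}(14) − f^{(1)}(2)] = 1/12 × (0.0714286 − 0.500000) = -0.0357143.
After k=1: 25.1909.
k=2: B_{4}/(4)! × [f^{(3)}(14) − f^{(3)}(2)] = −1/720 × (0.000728863 − 0.250000) = 0.000346210.

S_2 ≈ 25.1912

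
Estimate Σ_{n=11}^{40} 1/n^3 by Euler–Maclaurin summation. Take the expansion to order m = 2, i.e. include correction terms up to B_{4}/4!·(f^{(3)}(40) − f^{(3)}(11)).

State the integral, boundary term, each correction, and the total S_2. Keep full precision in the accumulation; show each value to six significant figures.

S_2 ≈ 0.00422013

The integral term ∫_11^40 1/x^3 dx = 0.00381973.
½[f(11) + f(40)] = ½[0.000751315 + 1.56250e-05] = 0.000383470.
So far: 0.00420320.
Order-1 term: 1/12 · (-1.17187e-06 − (-0.000204904)) = 1.69777e-05.
Partial sum through k=1: 0.00422018.
Order-2 term: −1/720 · (-1.46484e-08 − (-3.38684e-05)) = -4.70191e-08.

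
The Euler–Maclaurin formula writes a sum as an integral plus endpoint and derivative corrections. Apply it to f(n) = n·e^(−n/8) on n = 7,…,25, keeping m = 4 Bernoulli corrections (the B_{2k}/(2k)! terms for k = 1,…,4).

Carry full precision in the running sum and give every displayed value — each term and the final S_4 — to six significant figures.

S_4 ≈ 40.4202

∫_7^25 x·e^(−x/8) dx evaluates to 38.4241.
Boundary: ½(f(7) + f(25)) = ½(2.91803 + 1.09842) = 2.00823.
Running total after boundary: 40.4323.
k=1: B_{2}/(2)! × [f^{(1)}(25) − f^{(1)}(7)] = 1/12 × (-0.0933660 − 0.0521078) = -0.0121228.
After k=1: 40.4202.
k=2: B_{4}/(4)! × [f^{(3)}(25) − f^{(3)}(7)] = −1/720 × (-8.58143e-05 − 0.0138411) = 1.93430e-05.
After k=2: 40.4202.
k=3: B_{6}/(6)! × [f^{(5)}(25) − f^{(5)}(7)] = 1/30240 × (2.01127e-05 − 0.000419813) = -1.32176e-08.
After k=3: 40.4202.
k=4: B_{8}/(8)! × [f^{(7)}(25) − f^{(7)}(7)] = −1/1209600 × (6.49474e-07 − 9.73999e-06) = 7.51531e-12.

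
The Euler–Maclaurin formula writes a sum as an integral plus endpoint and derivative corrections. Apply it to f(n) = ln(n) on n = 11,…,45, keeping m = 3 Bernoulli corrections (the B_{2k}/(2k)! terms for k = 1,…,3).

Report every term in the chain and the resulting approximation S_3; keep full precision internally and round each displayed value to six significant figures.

S_3 ≈ 114.020

The integral term ∫_11^45 ln(x) dx = 110.923.
Endpoint term: (f(11) + f(45))/2 = (2.39790 + 3.80666)/2 = 3.10228.
Integral + boundary = 114.025.
Order-1 term: 1/12 · (0.0222222 − 0.0909091) = -0.00572391.
Running total after k=1: 114.020.
Order-2 term: −1/720 · (2.19479e-05 − 0.00150263) = 2.05650e-06.
Running total after k=2: 114.020.
Order-3 term: 1/30240 · (1.30061e-07 − 0.000149021) = -4.92365e-09.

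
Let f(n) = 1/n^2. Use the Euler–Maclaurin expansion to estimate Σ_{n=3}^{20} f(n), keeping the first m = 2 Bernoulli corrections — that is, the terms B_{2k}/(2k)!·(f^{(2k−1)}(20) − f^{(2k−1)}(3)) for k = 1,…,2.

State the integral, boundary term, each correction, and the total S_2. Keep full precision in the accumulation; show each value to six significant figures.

S_2 ≈ 0.346154

The integral term ∫_3^20 1/x^2 dx = 0.283333.
Endpoint term: (f(3) + f(20))/2 = (0.111111 + 0.00250000)/2 = 0.0568056.
So far: 0.340139.
Order-1 term: 1/12 · (-0.000250000 − (-0.0740741)) = 0.00615201.
After k=1: 0.346291.
Order-2 term: −1/720 · (-7.50000e-06 − (-0.0987654)) = -0.000137164.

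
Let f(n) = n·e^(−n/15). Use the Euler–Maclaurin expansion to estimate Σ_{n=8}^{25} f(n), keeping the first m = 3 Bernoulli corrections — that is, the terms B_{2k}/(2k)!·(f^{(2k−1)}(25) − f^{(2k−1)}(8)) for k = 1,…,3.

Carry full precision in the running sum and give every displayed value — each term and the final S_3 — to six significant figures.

S_3 ≈ 93.7418

The integral term ∫_8^25 x·e^(−x/15) dx = 89.0676.
Endpoint term: (f(8) + f(25))/2 = (4.69317 + 4.72189)/2 = 4.70753.
So far: 93.7751.
Correction k=1: B_{2}/2! · (f^{(1)}(25) − f^{(1)}(8)) = 1/12 · (-0.125917 − 0.273768) = -0.0333071.
Partial sum through k=1: 93.7418.
Correction k=2: B_{4}/4! · (f^{(3)}(25) − f^{(3)}(8)) = −1/720 · (0.00111926 − 0.00643138) = 7.37794e-06.
Partial sum through k=2: 93.7418.
Correction k=3: B_{6}/6! · (f^{(5)}(25) − f^{(5)}(8)) = 1/30240 · (1.24363e-05 − 5.17601e-05) = -1.30039e-09.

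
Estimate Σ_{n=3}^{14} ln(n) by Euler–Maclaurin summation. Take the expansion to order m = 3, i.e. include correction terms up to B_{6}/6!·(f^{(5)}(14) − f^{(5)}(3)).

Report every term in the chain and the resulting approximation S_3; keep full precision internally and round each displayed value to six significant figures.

Integral: ∫_3^14 ln(x) dx = 22.6510.
Endpoint term: (f(3) + f(14))/2 = (1.09861 + 2.63906)/2 = 1.86883.
Running total after boundary: 24.5198.
Correction k=1: B_{2}/2! · (f^{(1)}(14) − f^{(1)}(3)) = 1/12 · (0.0714286 − 0.333333) = -0.0218254.
After k=1: 24.4980.
Correction k=2: B_{4}/4! · (f^{(3)}(14) − f^{(3)}(3)) = −1/720 · (0.000728863 − 0.0740741) = 0.000101868.
After k=2: 24.4981.
Correction k=3: B_{6}/6! · (f^{(5)}(14) − f^{(5)}(3)) = 1/30240 · (4.46243e-05 − 0.0987654) = -3.26458e-06.

S_3 ≈ 24.4981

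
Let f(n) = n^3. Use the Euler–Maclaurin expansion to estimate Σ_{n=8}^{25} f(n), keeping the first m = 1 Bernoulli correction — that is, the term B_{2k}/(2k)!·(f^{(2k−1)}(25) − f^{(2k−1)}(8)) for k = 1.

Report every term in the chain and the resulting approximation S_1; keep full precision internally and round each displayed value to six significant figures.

S_1 ≈ 104841

The integral term ∫_8^25 x^3 dx = 96632.2.
½[f(8) + f(25)] = ½[512.000 + 15625.0] = 8068.50.
Running total after boundary: 104701.
Order-1 term: 1/12 · (1875.00 − 192.000) = 140.250.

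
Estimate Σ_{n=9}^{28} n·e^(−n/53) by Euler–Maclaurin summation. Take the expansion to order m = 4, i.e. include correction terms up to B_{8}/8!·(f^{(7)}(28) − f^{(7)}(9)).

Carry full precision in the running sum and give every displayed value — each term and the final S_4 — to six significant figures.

The integral term ∫_9^28 x·e^(−x/53) dx = 241.630.
½[f(9) + f(28)] = ½[7.59442 + 16.5089] = 12.0517.
So far: 253.682.
k=1: B_{2}/(2)! × [f^{(1)}(28) − f^{(1)}(9)] = 1/12 × (0.278116 − 0.700533) = -0.0352015.
Partial sum through k=1: 253.646.
k=2: B_{4}/(4)! × [f^{(3)}(28) − f^{(3)}(9)] = −1/720 × (0.000518806 − 0.000850189) = 4.60254e-07.
Partial sum through k=2: 253.646.
k=3: B_{6}/(6)! × [f^{(5)}(28) − f^{(5)}(9)] = 1/30240 × (3.34141e-07 − 5.16550e-07) = -6.03203e-12.
Partial sum through k=3: 253.646.
k=4: B_{8}/(8)! × [f^{(7)}(28) − f^{(7)}(9)] = −1/1209600 × (1.72157e-10 − 2.60034e-10) = 7.26493e-17.

S_4 ≈ 253.646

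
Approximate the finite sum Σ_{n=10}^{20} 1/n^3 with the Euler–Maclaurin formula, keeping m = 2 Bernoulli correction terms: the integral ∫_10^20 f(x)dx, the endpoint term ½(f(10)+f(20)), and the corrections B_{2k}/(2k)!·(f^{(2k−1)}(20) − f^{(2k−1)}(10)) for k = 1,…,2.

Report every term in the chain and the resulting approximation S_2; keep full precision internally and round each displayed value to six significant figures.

∫_10^20 1/x^3 dx evaluates to 0.00375000.
Endpoint term: (f(10) + f(20))/2 = (0.00100000 + 0.000125000)/2 = 0.000562500.
Integral + boundary = 0.00431250.
Order-1 term: 1/12 · (-1.87500e-05 − (-0.000300000)) = 2.34375e-05.
Partial sum through k=1: 0.00433594.
Order-2 term: −1/720 · (-9.37500e-07 − (-6.00000e-05)) = -8.20312e-08.

S_2 ≈ 0.00433586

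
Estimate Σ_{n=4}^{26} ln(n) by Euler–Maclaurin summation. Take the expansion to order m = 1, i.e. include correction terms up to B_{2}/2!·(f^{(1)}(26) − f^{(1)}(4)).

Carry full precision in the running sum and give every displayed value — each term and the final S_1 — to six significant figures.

Integral: ∫_4^26 ln(x) dx = 57.1653.
½[f(4) + f(26)] = ½[1.38629 + 3.25810] = 2.32220.
Running total after boundary: 59.4875.
Correction k=1: B_{2}/2! · (f^{(1)}(26) − f^{(1)}(4)) = 1/12 · (0.0384615 − 0.250000) = -0.0176282.

S_1 ≈ 59.4699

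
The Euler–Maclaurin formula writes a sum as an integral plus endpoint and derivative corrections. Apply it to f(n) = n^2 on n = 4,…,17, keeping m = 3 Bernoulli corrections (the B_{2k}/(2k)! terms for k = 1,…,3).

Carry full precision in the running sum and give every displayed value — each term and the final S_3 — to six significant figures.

S_3 ≈ 1771.00

The integral term ∫_4^17 x^2 dx = 1616.33.
½[f(4) + f(17)] = ½[16.0000 + 289.000] = 152.500.
So far: 1768.83.
Order-1 term: 1/12 · (34.0000 − 8.00000) = 2.16667.
Partial sum through k=1: 1771.00.
Order-2 term: −1/720 · (0.00000 − 0.00000) = 0.00000.
Partial sum through k=2: 1771.00.
Order-3 term: 1/30240 · (0.00000 − 0.00000) = 0.00000.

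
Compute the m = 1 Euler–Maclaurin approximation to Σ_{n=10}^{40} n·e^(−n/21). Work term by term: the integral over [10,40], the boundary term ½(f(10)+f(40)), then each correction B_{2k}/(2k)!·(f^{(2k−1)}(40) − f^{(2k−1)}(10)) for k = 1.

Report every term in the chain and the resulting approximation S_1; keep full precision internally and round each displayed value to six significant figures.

S_1 ≈ 219.723

Integral: ∫_10^40 x·e^(−x/21) dx = 213.678.
½[f(10) + f(40)] = ½[6.21145 + 5.95432] = 6.08289.
Running total after boundary: 219.761.
Order-1 term: 1/12 · (-0.134681 − 0.325362) = -0.0383369.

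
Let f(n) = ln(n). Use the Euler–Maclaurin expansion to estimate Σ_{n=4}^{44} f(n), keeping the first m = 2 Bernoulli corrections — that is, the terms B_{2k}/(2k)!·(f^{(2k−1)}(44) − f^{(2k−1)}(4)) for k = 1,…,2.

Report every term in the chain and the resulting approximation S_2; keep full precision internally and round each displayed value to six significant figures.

The integral term ∫_4^44 ln(x) dx = 120.959.
Boundary: ½(f(4) + f(44)) = ½(1.38629 + 3.78419) = 2.58524.
Integral + boundary = 123.544.
Order-1 term: 1/12 · (0.0227273 − 0.250000) = -0.0189394.
Partial sum through k=1: 123.525.
Order-2 term: −1/720 · (2.34786e-05 − 0.0312500) = 4.33702e-05.

S_2 ≈ 123.526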